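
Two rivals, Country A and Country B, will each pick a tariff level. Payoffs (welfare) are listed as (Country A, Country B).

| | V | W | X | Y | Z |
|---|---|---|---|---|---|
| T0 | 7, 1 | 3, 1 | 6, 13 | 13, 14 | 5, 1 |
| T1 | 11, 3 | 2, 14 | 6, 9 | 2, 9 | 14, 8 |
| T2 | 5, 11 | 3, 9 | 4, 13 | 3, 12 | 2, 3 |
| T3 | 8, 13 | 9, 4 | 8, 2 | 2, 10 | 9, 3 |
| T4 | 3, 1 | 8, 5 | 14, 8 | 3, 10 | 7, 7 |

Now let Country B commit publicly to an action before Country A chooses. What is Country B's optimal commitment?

Country A best-responds to each possible Country B move:
- V: BR = T1, leader payoff 3.
- W: BR = T3, leader payoff 4.
- X: BR = T4, leader payoff 8.
- Y: BR = T0, leader payoff 14.
- Z: BR = T1, leader payoff 8.
Maximizing over 3, 4, 8, 14, 8, Country B chooses Y. Subgame-perfect outcome: (T0, Y) with payoffs (13, 14).

Y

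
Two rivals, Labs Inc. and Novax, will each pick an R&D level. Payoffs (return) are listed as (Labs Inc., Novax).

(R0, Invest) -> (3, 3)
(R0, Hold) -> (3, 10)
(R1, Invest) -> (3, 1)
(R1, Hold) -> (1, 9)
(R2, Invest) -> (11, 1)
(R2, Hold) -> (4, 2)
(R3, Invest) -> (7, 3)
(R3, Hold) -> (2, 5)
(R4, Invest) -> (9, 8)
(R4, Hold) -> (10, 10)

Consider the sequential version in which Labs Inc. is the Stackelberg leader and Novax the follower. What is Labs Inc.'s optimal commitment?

R4

Backward induction with Labs Inc. moving first.
- R0: BR = Hold, leader payoff 3.
- R1: BR = Hold, leader payoff 1.
- R2: BR = Hold, leader payoff 4.
- R3: BR = Hold, leader payoff 2.
- R4: BR = Hold, leader payoff 10.
Among 3, 1, 4, 2, 10, the best is 10 at R4. Subgame-perfect outcome: (R4, Hold) with payoffs (10, 10).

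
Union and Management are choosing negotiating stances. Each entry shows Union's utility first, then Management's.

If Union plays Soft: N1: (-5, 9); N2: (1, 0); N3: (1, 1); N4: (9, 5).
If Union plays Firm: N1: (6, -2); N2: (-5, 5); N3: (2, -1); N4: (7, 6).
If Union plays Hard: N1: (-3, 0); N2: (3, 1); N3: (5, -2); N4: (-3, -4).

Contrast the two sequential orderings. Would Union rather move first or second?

second

If Union leads: Management's best replies are Soft→N1, Firm→N4, Hard→N2; Union's induced payoffs -5, 7, 3; outcome (Firm, N4), payoffs (7, 6).
If Management leads: Union's best replies are N1→Firm, N2→Hard, N3→Hard, N4→Soft; Management's induced payoffs -2, 1, -2, 5; outcome (Soft, N4), payoffs (9, 5).
Union gets 7 moving first and 9 moving second, so Union prefers to move second.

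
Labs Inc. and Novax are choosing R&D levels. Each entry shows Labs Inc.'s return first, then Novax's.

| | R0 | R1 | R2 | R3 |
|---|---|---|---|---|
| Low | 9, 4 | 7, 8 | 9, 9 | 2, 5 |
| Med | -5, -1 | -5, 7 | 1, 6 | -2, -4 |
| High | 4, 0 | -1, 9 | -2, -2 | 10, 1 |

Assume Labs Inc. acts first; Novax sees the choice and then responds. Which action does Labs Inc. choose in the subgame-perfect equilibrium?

Novax best-responds to each possible Labs Inc. move:
- Low → Novax plays R2 (best of 4, 8, 9, 5); Labs Inc. gets 9.
- Med → Novax plays R1 (best of -1, 7, 6, -4); Labs Inc. gets -5.
- High → Novax plays R1 (best of 0, 9, -2, 1); Labs Inc. gets -1.
Maximizing over 9, -5, -1, Labs Inc. chooses Low. Subgame-perfect outcome: (Low, R2) with payoffs (9, 9).

Low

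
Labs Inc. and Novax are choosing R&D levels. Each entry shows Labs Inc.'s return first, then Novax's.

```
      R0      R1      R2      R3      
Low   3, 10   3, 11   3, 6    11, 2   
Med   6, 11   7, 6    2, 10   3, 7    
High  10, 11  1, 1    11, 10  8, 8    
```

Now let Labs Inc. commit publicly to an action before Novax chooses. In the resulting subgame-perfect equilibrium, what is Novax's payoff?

11

Work backward from Novax's decision.
- Low → Novax plays R1 (best of 10, 11, 6, 2); Labs Inc. gets 3.
- Med → Novax plays R0 (best of 11, 6, 10, 7); Labs Inc. gets 6.
- High → Novax plays R0 (best of 11, 1, 10, 8); Labs Inc. gets 10.
Among 3, 6, 10, the best is 10 at High. Subgame-perfect outcome: (High, R0) with payoffs (10, 11).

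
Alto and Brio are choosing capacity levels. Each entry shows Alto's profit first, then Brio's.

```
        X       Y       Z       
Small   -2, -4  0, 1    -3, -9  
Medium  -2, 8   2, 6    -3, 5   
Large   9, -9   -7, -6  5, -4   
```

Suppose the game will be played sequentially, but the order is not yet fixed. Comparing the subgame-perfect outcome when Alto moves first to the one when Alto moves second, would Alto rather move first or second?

first

If Alto leads: Brio's best replies are Small→Y, Medium→X, Large→Z; Alto's induced payoffs 0, -2, 5; outcome (Large, Z), payoffs (5, -4).
If Brio leads: Alto's best replies are X→Large, Y→Medium, Z→Large; Brio's induced payoffs -9, 6, -4; outcome (Medium, Y), payoffs (2, 6).
Alto gets 5 moving first and 2 moving second, so Alto prefers to move first.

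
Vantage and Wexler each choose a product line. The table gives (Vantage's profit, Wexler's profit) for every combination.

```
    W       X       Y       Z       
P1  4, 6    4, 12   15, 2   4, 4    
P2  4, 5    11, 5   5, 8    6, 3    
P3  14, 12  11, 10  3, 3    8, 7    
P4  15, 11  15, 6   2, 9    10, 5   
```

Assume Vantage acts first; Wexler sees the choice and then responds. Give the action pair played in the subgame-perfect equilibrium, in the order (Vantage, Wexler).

Backward induction with Vantage moving first.
- P1: BR = X, leader payoff 4.
- P2: BR = Y, leader payoff 5.
- P3: BR = W, leader payoff 14.
- P4: BR = W, leader payoff 15.
Maximizing over 4, 5, 14, 15, Vantage chooses P4. Subgame-perfect outcome: (P4, W) with payoffs (15, 11).

(P4, W)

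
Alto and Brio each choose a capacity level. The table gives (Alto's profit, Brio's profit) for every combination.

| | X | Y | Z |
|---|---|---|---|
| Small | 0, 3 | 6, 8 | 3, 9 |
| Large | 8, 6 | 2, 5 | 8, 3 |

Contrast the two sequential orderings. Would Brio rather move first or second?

If Alto leads: Brio's best replies are Small→Z, Large→X; Alto's induced payoffs 3, 8; outcome (Large, X), payoffs (8, 6).
If Brio leads: Alto's best replies are X→Large, Y→Small, Z→Large; Brio's induced payoffs 6, 8, 3; outcome (Small, Y), payoffs (6, 8).
Brio gets 8 moving first and 6 moving second, so Brio prefers to move first.

first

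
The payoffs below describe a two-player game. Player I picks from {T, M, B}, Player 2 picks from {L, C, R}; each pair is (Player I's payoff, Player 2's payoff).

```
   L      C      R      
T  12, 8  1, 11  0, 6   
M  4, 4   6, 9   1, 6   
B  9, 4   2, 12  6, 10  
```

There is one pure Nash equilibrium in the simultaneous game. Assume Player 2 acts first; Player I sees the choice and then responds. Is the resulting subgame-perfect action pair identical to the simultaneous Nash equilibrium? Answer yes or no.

no

Solve by backward induction (Player 2 leads).
- L: BR = T, leader payoff 8.
- C: BR = M, leader payoff 9.
- R: BR = B, leader payoff 10.
Maximizing over 8, 9, 10, Player 2 chooses R. Subgame-perfect outcome: (B, R) with payoffs (6, 10).
Now find the simultaneous Nash equilibrium.
Player I's best replies: L→T; C→M; R→B.
Player 2's best replies: T→C; M→C; B→C.
The unique mutual best reply is (M, C), giving (6, 9).
Sequential outcome (B, R) differs from the Nash profile (M, C).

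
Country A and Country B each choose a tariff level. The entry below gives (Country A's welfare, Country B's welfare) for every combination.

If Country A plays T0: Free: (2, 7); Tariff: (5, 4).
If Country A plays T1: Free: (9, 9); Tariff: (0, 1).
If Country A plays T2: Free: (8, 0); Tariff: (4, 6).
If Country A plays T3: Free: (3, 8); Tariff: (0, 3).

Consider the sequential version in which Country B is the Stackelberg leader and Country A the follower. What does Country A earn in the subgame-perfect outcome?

9

Work backward from Country A's decision.
- Free: Country A compares 2, 9, 8, 3 and picks T1; Country B would get 9.
- Tariff: Country A compares 5, 0, 4, 0 and picks T0; Country B would get 4.
Maximizing over 9, 4, Country B chooses Free. Subgame-perfect outcome: (T1, Free) with payoffs (9, 9).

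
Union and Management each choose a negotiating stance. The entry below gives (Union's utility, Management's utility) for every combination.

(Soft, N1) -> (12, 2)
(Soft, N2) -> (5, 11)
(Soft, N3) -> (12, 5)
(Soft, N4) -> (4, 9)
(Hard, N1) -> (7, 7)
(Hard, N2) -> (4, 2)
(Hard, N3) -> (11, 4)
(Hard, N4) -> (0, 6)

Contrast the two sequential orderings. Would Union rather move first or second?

If Union leads: Management's best replies are Soft→N2, Hard→N1; Union's induced payoffs 5, 7; outcome (Hard, N1), payoffs (7, 7).
If Management leads: Union's best replies are N1→Soft, N2→Soft, N3→Soft, N4→Soft; Management's induced payoffs 2, 11, 5, 9; outcome (Soft, N2), payoffs (5, 11).
Union gets 7 moving first and 5 moving second, so Union prefers to move first.

first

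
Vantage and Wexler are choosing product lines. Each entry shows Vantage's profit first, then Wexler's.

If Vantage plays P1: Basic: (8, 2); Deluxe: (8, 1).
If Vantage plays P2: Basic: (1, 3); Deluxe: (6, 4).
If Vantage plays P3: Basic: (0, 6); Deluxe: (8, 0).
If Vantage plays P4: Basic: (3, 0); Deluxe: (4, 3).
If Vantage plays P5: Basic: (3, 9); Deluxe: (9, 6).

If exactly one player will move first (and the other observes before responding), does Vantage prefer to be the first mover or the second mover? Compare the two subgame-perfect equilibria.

If Vantage leads: Wexler's best replies are P1→Basic, P2→Deluxe, P3→Basic, P4→Deluxe, P5→Basic; Vantage's induced payoffs 8, 6, 0, 4, 3; outcome (P1, Basic), payoffs (8, 2).
If Wexler leads: Vantage's best replies are Basic→P1, Deluxe→P5; Wexler's induced payoffs 2, 6; outcome (P5, Deluxe), payoffs (9, 6).
Vantage gets 8 moving first and 9 moving second, so Vantage prefers to move second.

second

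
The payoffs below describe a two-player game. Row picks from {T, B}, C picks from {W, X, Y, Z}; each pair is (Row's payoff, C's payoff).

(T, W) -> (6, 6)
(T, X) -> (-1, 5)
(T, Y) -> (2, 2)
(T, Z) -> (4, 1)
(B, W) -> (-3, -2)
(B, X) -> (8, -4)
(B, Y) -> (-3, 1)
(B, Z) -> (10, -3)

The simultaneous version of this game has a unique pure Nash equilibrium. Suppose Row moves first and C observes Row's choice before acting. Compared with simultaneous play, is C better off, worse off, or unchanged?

C best-responds to each possible Row move:
- T: C compares 6, 5, 2, 1 and picks W; Row would get 6.
- B: C compares -2, -4, 1, -3 and picks Y; Row would get -3.
Among 6, -3, the best is 6 at T. Subgame-perfect outcome: (T, W) with payoffs (6, 6).
Under simultaneous play:
Row's best replies: W→T; X→B; Y→T; Z→B.
C's best replies: T→W; B→Y.
Only (T, W) has each player best-responding; Nash payoffs (6, 6).
C earns 6 sequentially versus 6 at the Nash outcome: unchanged.

unchanged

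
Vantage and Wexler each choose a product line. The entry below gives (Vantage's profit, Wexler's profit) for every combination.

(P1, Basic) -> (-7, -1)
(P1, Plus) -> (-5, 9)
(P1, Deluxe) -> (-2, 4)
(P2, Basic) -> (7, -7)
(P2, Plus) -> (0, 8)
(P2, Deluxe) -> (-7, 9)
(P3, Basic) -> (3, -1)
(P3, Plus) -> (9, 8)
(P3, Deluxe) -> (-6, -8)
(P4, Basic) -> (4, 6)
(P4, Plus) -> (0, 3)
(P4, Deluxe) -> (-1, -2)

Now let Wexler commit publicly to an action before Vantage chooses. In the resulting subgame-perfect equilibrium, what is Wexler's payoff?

Solve by backward induction (Wexler leads).
- Basic: BR = P2, leader payoff -7.
- Plus: BR = P3, leader payoff 8.
- Deluxe: BR = P4, leader payoff -2.
Wexler's induced payoffs are -7, 8, -2, so Wexler commits to Plus. Subgame-perfect outcome: (P3, Plus) with payoffs (9, 8).

8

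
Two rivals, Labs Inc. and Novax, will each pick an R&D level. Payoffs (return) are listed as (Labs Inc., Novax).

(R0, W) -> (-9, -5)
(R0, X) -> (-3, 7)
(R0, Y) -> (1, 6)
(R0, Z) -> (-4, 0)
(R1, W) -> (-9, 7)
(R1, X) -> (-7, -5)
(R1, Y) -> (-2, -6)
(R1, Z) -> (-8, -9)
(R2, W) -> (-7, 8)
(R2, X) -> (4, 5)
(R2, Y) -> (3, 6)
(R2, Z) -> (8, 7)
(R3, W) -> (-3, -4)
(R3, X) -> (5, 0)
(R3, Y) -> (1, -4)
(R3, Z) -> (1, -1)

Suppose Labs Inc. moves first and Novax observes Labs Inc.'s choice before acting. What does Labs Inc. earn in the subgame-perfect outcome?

5

Backward induction with Labs Inc. moving first.
- R0: Novax compares -5, 7, 6, 0 and picks X; Labs Inc. would get -3.
- R1: Novax compares 7, -5, -6, -9 and picks W; Labs Inc. would get -9.
- R2: Novax compares 8, 5, 6, 7 and picks W; Labs Inc. would get -7.
- R3: Novax compares -4, 0, -4, -1 and picks X; Labs Inc. would get 5.
Among -3, -9, -7, 5, the best is 5 at R3. Subgame-perfect outcome: (R3, X) with payoffs (5, 0).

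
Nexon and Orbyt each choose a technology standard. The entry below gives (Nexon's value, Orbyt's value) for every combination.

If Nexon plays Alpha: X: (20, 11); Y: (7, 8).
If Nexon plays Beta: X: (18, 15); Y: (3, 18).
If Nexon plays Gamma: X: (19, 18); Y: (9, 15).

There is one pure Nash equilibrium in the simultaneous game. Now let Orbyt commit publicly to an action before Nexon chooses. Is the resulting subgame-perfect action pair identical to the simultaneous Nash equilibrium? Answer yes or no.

no

Nexon best-responds to each possible Orbyt move:
- X: BR = Alpha, leader payoff 11.
- Y: BR = Gamma, leader payoff 15.
Orbyt's induced payoffs are 11, 15, so Orbyt commits to Y. Subgame-perfect outcome: (Gamma, Y) with payoffs (9, 15).
For the simultaneous game, intersect best replies.
Nexon's best replies: X→Alpha; Y→Gamma.
Orbyt's best replies: Alpha→X; Beta→Y; Gamma→X.
Only (Alpha, X) has each player best-responding; Nash payoffs (20, 11).
Sequential outcome (Gamma, Y) differs from the Nash profile (Alpha, X).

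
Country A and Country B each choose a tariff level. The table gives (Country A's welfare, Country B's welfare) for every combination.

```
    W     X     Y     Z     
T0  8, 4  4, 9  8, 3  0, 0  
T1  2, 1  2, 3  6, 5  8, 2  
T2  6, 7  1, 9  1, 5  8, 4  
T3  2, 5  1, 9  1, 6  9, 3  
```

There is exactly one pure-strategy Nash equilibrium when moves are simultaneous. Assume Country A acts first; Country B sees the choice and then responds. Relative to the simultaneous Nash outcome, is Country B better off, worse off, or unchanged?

Backward induction with Country A moving first.
- T0 → Country B plays X (best of 4, 9, 3, 0); Country A gets 4.
- T1 → Country B plays Y (best of 1, 3, 5, 2); Country A gets 6.
- T2 → Country B plays X (best of 7, 9, 5, 4); Country A gets 1.
- T3 → Country B plays X (best of 5, 9, 6, 3); Country A gets 1.
Among 4, 6, 1, 1, the best is 6 at T1. Subgame-perfect outcome: (T1, Y) with payoffs (6, 5).
Under simultaneous play:
Country A's best replies: W→T0; X→T0; Y→T0; Z→T3.
Country B's best replies: T0→X; T1→Y; T2→X; T3→X.
Only (T0, X) has each player best-responding; Nash payoffs (4, 9).
Country B earns 5 sequentially versus 9 at the Nash outcome: worse off.

worse off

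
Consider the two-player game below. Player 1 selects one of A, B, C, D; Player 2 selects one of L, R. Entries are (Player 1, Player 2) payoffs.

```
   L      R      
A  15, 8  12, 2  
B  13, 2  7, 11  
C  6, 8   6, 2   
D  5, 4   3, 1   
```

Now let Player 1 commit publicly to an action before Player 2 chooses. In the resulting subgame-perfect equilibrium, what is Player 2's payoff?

8

Work backward from Player 2's decision.
- A → Player 2 plays L (best of 8, 2); Player 1 gets 15.
- B → Player 2 plays R (best of 2, 11); Player 1 gets 7.
- C → Player 2 plays L (best of 8, 2); Player 1 gets 6.
- D → Player 2 plays L (best of 4, 1); Player 1 gets 5.
Among 15, 7, 6, 5, the best is 15 at A. Subgame-perfect outcome: (A, L) with payoffs (15, 8).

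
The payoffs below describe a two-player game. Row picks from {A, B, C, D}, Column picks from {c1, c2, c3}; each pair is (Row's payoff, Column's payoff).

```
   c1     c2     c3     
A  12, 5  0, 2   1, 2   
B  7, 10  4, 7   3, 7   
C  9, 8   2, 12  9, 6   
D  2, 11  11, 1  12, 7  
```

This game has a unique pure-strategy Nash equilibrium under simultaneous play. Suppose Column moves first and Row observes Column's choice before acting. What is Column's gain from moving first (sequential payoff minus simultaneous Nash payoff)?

Work backward from Row's decision.
- c1 → Row plays A (best of 12, 7, 9, 2); Column gets 5.
- c2 → Row plays D (best of 0, 4, 2, 11); Column gets 1.
- c3 → Row plays D (best of 1, 3, 9, 12); Column gets 7.
Maximizing over 5, 1, 7, Column chooses c3. Subgame-perfect outcome: (D, c3) with payoffs (12, 7).
Under simultaneous play:
Row's best replies: c1→A; c2→D; c3→D.
Column's best replies: A→c1; B→c1; C→c2; D→c1.
The unique mutual best reply is (A, c1), giving (12, 5).
Column's commitment gain: 7 − 5 = 2.

2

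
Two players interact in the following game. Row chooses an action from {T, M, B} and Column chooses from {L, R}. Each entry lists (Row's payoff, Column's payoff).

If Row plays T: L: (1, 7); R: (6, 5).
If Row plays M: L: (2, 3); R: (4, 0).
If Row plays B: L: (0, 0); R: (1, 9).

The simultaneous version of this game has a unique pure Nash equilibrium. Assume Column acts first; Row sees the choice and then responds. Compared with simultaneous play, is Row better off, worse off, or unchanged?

better off

Backward induction with Column moving first.
- L → Row plays M (best of 1, 2, 0); Column gets 3.
- R → Row plays T (best of 6, 4, 1); Column gets 5.
Column's induced payoffs are 3, 5, so Column commits to R. Subgame-perfect outcome: (T, R) with payoffs (6, 5).
Under simultaneous play:
Row's best replies: L→M; R→T.
Column's best replies: T→L; M→L; B→R.
The unique mutual best reply is (M, L), giving (2, 3).
Row earns 6 sequentially versus 2 at the Nash outcome: better off.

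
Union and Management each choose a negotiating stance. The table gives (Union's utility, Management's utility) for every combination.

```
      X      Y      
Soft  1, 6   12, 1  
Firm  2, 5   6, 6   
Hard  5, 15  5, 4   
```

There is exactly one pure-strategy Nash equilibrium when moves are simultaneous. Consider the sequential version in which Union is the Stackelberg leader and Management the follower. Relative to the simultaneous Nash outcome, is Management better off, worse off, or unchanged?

Backward induction with Union moving first.
- Soft: BR = X, leader payoff 1.
- Firm: BR = Y, leader payoff 6.
- Hard: BR = X, leader payoff 5.
Union's induced payoffs are 1, 6, 5, so Union commits to Firm. Subgame-perfect outcome: (Firm, Y) with payoffs (6, 6).
Under simultaneous play:
Union's best replies: X→Hard; Y→Soft.
Management's best replies: Soft→X; Firm→Y; Hard→X.
Only (Hard, X) has each player best-responding; Nash payoffs (5, 15).
Management earns 6 sequentially versus 15 at the Nash outcome: worse off.

worse off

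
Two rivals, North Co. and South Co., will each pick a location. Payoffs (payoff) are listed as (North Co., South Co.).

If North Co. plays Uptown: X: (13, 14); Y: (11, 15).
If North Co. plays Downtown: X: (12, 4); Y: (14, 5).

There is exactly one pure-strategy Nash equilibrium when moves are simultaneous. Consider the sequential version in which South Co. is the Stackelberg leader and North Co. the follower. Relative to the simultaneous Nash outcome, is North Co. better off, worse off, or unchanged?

Solve by backward induction (South Co. leads).
- X: North Co. compares 13, 12 and picks Uptown; South Co. would get 14.
- Y: North Co. compares 11, 14 and picks Downtown; South Co. would get 5.
Among 14, 5, the best is 14 at X. Subgame-perfect outcome: (Uptown, X) with payoffs (13, 14).
Now find the simultaneous Nash equilibrium.
North Co.'s best replies: X→Uptown; Y→Downtown.
South Co.'s best replies: Uptown→Y; Downtown→Y.
Only (Downtown, Y) has each player best-responding; Nash payoffs (14, 5).
North Co. earns 13 sequentially versus 14 at the Nash outcome: worse off.

worse off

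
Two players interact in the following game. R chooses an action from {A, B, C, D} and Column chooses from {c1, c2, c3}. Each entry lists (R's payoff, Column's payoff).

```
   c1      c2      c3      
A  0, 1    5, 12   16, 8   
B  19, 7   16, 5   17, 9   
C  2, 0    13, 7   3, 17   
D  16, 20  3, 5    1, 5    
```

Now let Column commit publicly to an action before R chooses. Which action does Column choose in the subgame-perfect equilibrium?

c3

Solve by backward induction (Column leads).
- c1 → R plays B (best of 0, 19, 2, 16); Column gets 7.
- c2 → R plays B (best of 5, 16, 13, 3); Column gets 5.
- c3 → R plays B (best of 16, 17, 3, 1); Column gets 9.
Among 7, 5, 9, the best is 9 at c3. Subgame-perfect outcome: (B, c3) with payoffs (17, 9).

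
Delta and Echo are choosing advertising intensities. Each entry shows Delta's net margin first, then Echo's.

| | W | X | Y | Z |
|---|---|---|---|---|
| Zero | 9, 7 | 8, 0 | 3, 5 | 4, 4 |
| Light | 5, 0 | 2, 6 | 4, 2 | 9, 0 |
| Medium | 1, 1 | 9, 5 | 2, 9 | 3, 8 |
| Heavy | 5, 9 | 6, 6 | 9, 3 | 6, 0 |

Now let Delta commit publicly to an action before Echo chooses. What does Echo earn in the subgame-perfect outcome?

7

Work backward from Echo's decision.
- Zero → Echo plays W (best of 7, 0, 5, 4); Delta gets 9.
- Light → Echo plays X (best of 0, 6, 2, 0); Delta gets 2.
- Medium → Echo plays Y (best of 1, 5, 9, 8); Delta gets 2.
- Heavy → Echo plays W (best of 9, 6, 3, 0); Delta gets 5.
Delta's induced payoffs are 9, 2, 2, 5, so Delta commits to Zero. Subgame-perfect outcome: (Zero, W) with payoffs (9, 7).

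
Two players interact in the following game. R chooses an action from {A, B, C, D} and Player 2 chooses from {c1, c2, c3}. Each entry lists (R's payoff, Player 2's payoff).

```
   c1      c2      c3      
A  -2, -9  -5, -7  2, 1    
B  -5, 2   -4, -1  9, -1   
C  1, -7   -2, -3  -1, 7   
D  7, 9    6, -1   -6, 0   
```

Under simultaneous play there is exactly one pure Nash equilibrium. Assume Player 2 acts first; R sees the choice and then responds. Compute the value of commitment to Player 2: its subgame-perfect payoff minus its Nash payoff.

Solve by backward induction (Player 2 leads).
- c1: R compares -2, -5, 1, 7 and picks D; Player 2 would get 9.
- c2: R compares -5, -4, -2, 6 and picks D; Player 2 would get -1.
- c3: R compares 2, 9, -1, -6 and picks B; Player 2 would get -1.
Maximizing over 9, -1, -1, Player 2 chooses c1. Subgame-perfect outcome: (D, c1) with payoffs (7, 9).
Under simultaneous play:
R's best replies: c1→D; c2→D; c3→B.
Player 2's best replies: A→c3; B→c1; C→c3; D→c1.
The unique mutual best reply is (D, c1), giving (7, 9).
Player 2's commitment gain: 9 − 9 = 0.

0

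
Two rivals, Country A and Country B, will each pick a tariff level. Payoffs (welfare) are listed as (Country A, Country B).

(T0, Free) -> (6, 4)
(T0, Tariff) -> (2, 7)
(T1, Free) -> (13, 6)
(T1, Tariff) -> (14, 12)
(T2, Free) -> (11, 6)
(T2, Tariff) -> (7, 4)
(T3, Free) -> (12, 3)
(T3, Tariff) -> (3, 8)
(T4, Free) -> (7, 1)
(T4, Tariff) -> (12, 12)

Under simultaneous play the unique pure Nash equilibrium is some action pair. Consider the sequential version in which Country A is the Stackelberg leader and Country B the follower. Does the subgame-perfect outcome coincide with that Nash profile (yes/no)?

Backward induction with Country A moving first.
- T0: Country B compares 4, 7 and picks Tariff; Country A would get 2.
- T1: Country B compares 6, 12 and picks Tariff; Country A would get 14.
- T2: Country B compares 6, 4 and picks Free; Country A would get 11.
- T3: Country B compares 3, 8 and picks Tariff; Country A would get 3.
- T4: Country B compares 1, 12 and picks Tariff; Country A would get 12.
Country A's induced payoffs are 2, 14, 11, 3, 12, so Country A commits to T1. Subgame-perfect outcome: (T1, Tariff) with payoffs (14, 12).
Under simultaneous play:
Country A's best replies: Free→T1; Tariff→T1.
Country B's best replies: T0→Tariff; T1→Tariff; T2→Free; T3→Tariff; T4→Tariff.
The unique mutual best reply is (T1, Tariff), giving (14, 12).
Sequential outcome (T1, Tariff) coincides with the Nash profile (T1, Tariff).

yes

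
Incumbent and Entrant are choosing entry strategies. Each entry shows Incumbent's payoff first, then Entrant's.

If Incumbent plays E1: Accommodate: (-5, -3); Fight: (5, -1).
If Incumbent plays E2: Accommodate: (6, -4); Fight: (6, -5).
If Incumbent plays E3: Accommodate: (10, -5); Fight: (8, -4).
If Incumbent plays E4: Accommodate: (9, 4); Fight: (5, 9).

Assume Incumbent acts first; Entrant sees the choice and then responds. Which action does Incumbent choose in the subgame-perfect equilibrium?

Entrant best-responds to each possible Incumbent move:
- E1: BR = Fight, leader payoff 5.
- E2: BR = Accommodate, leader payoff 6.
- E3: BR = Fight, leader payoff 8.
- E4: BR = Fight, leader payoff 5.
Maximizing over 5, 6, 8, 5, Incumbent chooses E3. Subgame-perfect outcome: (E3, Fight) with payoffs (8, -4).

E3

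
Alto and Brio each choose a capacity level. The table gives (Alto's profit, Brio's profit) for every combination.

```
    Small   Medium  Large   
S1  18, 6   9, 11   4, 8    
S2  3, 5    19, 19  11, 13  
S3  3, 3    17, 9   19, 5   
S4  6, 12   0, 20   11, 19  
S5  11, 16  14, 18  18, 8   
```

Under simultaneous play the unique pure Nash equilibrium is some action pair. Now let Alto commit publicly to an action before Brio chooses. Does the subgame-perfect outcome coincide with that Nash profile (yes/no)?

yes

Solve by backward induction (Alto leads).
- S1: Brio compares 6, 11, 8 and picks Medium; Alto would get 9.
- S2: Brio compares 5, 19, 13 and picks Medium; Alto would get 19.
- S3: Brio compares 3, 9, 5 and picks Medium; Alto would get 17.
- S4: Brio compares 12, 20, 19 and picks Medium; Alto would get 0.
- S5: Brio compares 16, 18, 8 and picks Medium; Alto would get 14.
Maximizing over 9, 19, 17, 0, 14, Alto chooses S2. Subgame-perfect outcome: (S2, Medium) with payoffs (19, 19).
For the simultaneous game, intersect best replies.
Alto's best replies: Small→S1; Medium→S2; Large→S3.
Brio's best replies: S1→Medium; S2→Medium; S3→Medium; S4→Medium; S5→Medium.
Only (S2, Medium) has each player best-responding; Nash payoffs (19, 19).
Sequential outcome (S2, Medium) coincides with the Nash profile (S2, Medium).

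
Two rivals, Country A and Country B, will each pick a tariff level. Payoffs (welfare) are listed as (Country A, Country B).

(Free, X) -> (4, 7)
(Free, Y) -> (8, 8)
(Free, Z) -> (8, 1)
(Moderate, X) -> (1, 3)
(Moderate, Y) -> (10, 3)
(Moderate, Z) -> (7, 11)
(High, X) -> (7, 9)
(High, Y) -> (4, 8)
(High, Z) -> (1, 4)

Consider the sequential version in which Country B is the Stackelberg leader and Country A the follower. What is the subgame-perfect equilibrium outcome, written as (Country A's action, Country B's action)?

(High, X)

Backward induction with Country B moving first.
- X → Country A plays High (best of 4, 1, 7); Country B gets 9.
- Y → Country A plays Moderate (best of 8, 10, 4); Country B gets 3.
- Z → Country A plays Free (best of 8, 7, 1); Country B gets 1.
Maximizing over 9, 3, 1, Country B chooses X. Subgame-perfect outcome: (High, X) with payoffs (7, 9).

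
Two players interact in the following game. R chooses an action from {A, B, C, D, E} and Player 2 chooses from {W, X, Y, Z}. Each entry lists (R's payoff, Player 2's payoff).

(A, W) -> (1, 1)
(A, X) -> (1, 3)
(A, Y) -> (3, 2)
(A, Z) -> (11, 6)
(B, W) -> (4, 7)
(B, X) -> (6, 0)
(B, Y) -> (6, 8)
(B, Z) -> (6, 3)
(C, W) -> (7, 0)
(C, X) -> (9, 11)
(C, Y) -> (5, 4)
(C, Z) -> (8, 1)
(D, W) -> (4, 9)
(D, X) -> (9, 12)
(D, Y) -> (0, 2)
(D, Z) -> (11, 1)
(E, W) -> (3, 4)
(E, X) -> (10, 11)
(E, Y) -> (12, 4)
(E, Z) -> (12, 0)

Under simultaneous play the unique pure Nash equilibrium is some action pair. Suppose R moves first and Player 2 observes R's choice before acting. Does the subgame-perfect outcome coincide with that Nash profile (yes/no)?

Backward induction with R moving first.
- A: BR = Z, leader payoff 11.
- B: BR = Y, leader payoff 6.
- C: BR = X, leader payoff 9.
- D: BR = X, leader payoff 9.
- E: BR = X, leader payoff 10.
Among 11, 6, 9, 9, 10, the best is 11 at A. Subgame-perfect outcome: (A, Z) with payoffs (11, 6).
Now find the simultaneous Nash equilibrium.
R's best replies: W→C; X→E; Y→E; Z→E.
Player 2's best replies: A→Z; B→Y; C→X; D→X; E→X.
The unique mutual best reply is (E, X), giving (10, 11).
Sequential outcome (A, Z) differs from the Nash profile (E, X).

no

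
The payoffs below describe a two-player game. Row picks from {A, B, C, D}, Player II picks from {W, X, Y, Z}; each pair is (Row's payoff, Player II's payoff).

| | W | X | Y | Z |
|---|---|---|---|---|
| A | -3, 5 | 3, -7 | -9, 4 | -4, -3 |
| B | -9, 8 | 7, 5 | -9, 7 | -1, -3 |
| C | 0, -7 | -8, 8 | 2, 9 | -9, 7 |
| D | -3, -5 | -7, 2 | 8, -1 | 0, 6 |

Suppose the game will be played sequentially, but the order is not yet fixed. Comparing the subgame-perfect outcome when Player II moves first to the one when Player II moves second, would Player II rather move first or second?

second

If Row leads: Player II's best replies are A→W, B→W, C→Y, D→Z; Row's induced payoffs -3, -9, 2, 0; outcome (C, Y), payoffs (2, 9).
If Player II leads: Row's best replies are W→C, X→B, Y→D, Z→D; Player II's induced payoffs -7, 5, -1, 6; outcome (D, Z), payoffs (0, 6).
Player II gets 6 moving first and 9 moving second, so Player II prefers to move second.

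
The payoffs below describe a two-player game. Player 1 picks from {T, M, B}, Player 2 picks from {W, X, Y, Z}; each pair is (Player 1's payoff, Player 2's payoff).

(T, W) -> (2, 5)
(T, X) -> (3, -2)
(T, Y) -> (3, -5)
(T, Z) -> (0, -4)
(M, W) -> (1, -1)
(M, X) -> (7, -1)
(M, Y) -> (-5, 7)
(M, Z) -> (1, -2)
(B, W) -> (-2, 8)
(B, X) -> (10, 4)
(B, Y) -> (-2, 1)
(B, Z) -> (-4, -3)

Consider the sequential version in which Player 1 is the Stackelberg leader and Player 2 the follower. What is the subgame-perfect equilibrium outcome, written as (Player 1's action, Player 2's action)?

(T, W)

Backward induction with Player 1 moving first.
- T: Player 2 compares 5, -2, -5, -4 and picks W; Player 1 would get 2.
- M: Player 2 compares -1, -1, 7, -2 and picks Y; Player 1 would get -5.
- B: Player 2 compares 8, 4, 1, -3 and picks W; Player 1 would get -2.
Among 2, -5, -2, the best is 2 at T. Subgame-perfect outcome: (T, W) with payoffs (2, 5).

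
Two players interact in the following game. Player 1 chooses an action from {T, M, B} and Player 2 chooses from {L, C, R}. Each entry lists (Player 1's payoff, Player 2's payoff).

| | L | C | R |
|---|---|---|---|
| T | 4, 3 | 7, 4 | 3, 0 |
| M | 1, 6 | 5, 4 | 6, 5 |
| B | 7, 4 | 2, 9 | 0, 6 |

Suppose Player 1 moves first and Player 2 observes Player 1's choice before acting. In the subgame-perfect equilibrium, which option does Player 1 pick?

Solve by backward induction (Player 1 leads).
- T: Player 2 compares 3, 4, 0 and picks C; Player 1 would get 7.
- M: Player 2 compares 6, 4, 5 and picks L; Player 1 would get 1.
- B: Player 2 compares 4, 9, 6 and picks C; Player 1 would get 2.
Maximizing over 7, 1, 2, Player 1 chooses T. Subgame-perfect outcome: (T, C) with payoffs (7, 4).

T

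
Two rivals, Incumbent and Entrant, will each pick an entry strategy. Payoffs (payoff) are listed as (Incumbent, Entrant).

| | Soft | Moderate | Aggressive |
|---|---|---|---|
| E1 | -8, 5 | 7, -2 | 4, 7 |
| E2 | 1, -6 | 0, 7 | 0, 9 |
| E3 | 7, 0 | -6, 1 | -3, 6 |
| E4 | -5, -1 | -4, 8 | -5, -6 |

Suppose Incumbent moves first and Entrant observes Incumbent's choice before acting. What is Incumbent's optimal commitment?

E1

Solve by backward induction (Incumbent leads).
- E1: BR = Aggressive, leader payoff 4.
- E2: BR = Aggressive, leader payoff 0.
- E3: BR = Aggressive, leader payoff -3.
- E4: BR = Moderate, leader payoff -4.
Maximizing over 4, 0, -3, -4, Incumbent chooses E1. Subgame-perfect outcome: (E1, Aggressive) with payoffs (4, 7).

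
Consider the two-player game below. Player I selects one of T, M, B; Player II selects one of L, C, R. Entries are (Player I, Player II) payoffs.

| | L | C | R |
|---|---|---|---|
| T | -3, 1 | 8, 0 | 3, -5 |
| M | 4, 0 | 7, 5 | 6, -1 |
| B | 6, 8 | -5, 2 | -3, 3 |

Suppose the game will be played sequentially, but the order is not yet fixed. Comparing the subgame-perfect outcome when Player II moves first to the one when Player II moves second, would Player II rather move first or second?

first

If Player I leads: Player II's best replies are T→L, M→C, B→L; Player I's induced payoffs -3, 7, 6; outcome (M, C), payoffs (7, 5).
If Player II leads: Player I's best replies are L→B, C→T, R→M; Player II's induced payoffs 8, 0, -1; outcome (B, L), payoffs (6, 8).
Player II gets 8 moving first and 5 moving second, so Player II prefers to move first.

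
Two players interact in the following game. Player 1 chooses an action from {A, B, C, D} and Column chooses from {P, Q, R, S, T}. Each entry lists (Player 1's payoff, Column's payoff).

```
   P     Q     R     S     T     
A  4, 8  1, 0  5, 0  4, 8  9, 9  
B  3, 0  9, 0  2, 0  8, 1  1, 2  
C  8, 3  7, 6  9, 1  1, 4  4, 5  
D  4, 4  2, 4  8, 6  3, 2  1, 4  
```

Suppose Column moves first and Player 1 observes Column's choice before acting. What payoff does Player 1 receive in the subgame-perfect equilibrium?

9

Player 1 best-responds to each possible Column move:
- P: Player 1 compares 4, 3, 8, 4 and picks C; Column would get 3.
- Q: Player 1 compares 1, 9, 7, 2 and picks B; Column would get 0.
- R: Player 1 compares 5, 2, 9, 8 and picks C; Column would get 1.
- S: Player 1 compares 4, 8, 1, 3 and picks B; Column would get 1.
- T: Player 1 compares 9, 1, 4, 1 and picks A; Column would get 9.
Column's induced payoffs are 3, 0, 1, 1, 9, so Column commits to T. Subgame-perfect outcome: (A, T) with payoffs (9, 9).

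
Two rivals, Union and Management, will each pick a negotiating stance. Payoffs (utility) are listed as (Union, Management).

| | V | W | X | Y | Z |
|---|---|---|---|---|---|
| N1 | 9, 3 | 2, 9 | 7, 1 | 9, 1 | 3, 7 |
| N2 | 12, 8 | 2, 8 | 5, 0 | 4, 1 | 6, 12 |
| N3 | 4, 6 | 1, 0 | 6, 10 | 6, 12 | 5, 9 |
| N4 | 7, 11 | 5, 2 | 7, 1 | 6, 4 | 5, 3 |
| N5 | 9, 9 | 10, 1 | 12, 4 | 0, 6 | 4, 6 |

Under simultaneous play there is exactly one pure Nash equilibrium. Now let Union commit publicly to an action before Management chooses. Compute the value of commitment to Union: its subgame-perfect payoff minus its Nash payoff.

Solve by backward induction (Union leads).
- N1: BR = W, leader payoff 2.
- N2: BR = Z, leader payoff 6.
- N3: BR = Y, leader payoff 6.
- N4: BR = V, leader payoff 7.
- N5: BR = V, leader payoff 9.
Maximizing over 2, 6, 6, 7, 9, Union chooses N5. Subgame-perfect outcome: (N5, V) with payoffs (9, 9).
Now find the simultaneous Nash equilibrium.
Union's best replies: V→N2; W→N5; X→N5; Y→N1; Z→N2.
Management's best replies: N1→W; N2→Z; N3→Y; N4→V; N5→V.
The unique mutual best reply is (N2, Z), giving (6, 12).
Union's commitment gain: 9 − 6 = 3.

3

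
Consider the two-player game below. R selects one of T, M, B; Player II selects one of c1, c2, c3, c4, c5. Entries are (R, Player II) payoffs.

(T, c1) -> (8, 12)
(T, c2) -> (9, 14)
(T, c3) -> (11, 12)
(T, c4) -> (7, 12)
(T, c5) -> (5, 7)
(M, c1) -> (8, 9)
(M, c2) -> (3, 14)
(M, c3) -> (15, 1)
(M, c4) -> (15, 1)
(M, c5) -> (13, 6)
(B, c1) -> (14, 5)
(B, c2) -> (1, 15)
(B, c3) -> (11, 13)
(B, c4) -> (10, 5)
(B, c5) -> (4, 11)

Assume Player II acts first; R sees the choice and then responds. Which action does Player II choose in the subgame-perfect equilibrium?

c2

Work backward from R's decision.
- c1: BR = B, leader payoff 5.
- c2: BR = T, leader payoff 14.
- c3: BR = M, leader payoff 1.
- c4: BR = M, leader payoff 1.
- c5: BR = M, leader payoff 6.
Among 5, 14, 1, 1, 6, the best is 14 at c2. Subgame-perfect outcome: (T, c2) with payoffs (9, 14).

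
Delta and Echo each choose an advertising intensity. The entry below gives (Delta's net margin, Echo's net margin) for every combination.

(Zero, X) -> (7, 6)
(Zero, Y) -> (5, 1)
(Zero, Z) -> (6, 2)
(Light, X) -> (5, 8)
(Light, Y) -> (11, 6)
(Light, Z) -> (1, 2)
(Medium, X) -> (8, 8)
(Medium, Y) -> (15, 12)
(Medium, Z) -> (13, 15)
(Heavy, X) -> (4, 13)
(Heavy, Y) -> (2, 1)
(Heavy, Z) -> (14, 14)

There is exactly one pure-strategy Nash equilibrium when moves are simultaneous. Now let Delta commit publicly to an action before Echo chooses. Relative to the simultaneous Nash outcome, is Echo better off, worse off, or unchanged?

Work backward from Echo's decision.
- Zero: BR = X, leader payoff 7.
- Light: BR = X, leader payoff 5.
- Medium: BR = Z, leader payoff 13.
- Heavy: BR = Z, leader payoff 14.
Among 7, 5, 13, 14, the best is 14 at Heavy. Subgame-perfect outcome: (Heavy, Z) with payoffs (14, 14).
For the simultaneous game, intersect best replies.
Delta's best replies: X→Medium; Y→Medium; Z→Heavy.
Echo's best replies: Zero→X; Light→X; Medium→Z; Heavy→Z.
Only (Heavy, Z) has each player best-responding; Nash payoffs (14, 14).
Echo earns 14 sequentially versus 14 at the Nash outcome: unchanged.

unchanged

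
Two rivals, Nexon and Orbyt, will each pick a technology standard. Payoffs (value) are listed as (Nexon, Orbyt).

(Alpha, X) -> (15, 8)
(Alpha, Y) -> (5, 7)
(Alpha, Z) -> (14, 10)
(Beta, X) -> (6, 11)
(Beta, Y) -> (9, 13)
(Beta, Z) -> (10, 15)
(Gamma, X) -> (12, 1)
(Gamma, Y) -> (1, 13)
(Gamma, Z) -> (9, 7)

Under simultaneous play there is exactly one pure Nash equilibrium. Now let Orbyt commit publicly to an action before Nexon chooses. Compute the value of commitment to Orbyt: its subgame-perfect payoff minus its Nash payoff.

3

Backward induction with Orbyt moving first.
- X: BR = Alpha, leader payoff 8.
- Y: BR = Beta, leader payoff 13.
- Z: BR = Alpha, leader payoff 10.
Maximizing over 8, 13, 10, Orbyt chooses Y. Subgame-perfect outcome: (Beta, Y) with payoffs (9, 13).
Under simultaneous play:
Nexon's best replies: X→Alpha; Y→Beta; Z→Alpha.
Orbyt's best replies: Alpha→Z; Beta→Z; Gamma→Y.
Only (Alpha, Z) has each player best-responding; Nash payoffs (14, 10).
Orbyt's commitment gain: 13 − 10 = 3.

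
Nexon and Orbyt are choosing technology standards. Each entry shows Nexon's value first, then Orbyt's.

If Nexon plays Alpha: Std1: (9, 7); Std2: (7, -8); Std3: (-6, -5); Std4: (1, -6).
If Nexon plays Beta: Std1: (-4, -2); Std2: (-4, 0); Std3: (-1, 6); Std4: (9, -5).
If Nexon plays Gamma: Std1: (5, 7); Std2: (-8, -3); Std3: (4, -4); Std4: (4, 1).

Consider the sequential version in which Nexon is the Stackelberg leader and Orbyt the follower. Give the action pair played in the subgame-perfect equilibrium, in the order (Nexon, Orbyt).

Orbyt best-responds to each possible Nexon move:
- Alpha → Orbyt plays Std1 (best of 7, -8, -5, -6); Nexon gets 9.
- Beta → Orbyt plays Std3 (best of -2, 0, 6, -5); Nexon gets -1.
- Gamma → Orbyt plays Std1 (best of 7, -3, -4, 1); Nexon gets 5.
Maximizing over 9, -1, 5, Nexon chooses Alpha. Subgame-perfect outcome: (Alpha, Std1) with payoffs (9, 7).

(Alpha, Std1)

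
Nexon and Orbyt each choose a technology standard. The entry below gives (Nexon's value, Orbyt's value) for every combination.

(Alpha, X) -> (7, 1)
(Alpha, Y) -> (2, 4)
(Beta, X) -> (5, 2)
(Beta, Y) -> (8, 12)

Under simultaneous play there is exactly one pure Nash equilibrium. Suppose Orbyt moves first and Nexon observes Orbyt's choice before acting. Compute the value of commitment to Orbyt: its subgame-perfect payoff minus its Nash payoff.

Solve by backward induction (Orbyt leads).
- X → Nexon plays Alpha (best of 7, 5); Orbyt gets 1.
- Y → Nexon plays Beta (best of 2, 8); Orbyt gets 12.
Orbyt's induced payoffs are 1, 12, so Orbyt commits to Y. Subgame-perfect outcome: (Beta, Y) with payoffs (8, 12).
Now find the simultaneous Nash equilibrium.
Nexon's best replies: X→Alpha; Y→Beta.
Orbyt's best replies: Alpha→Y; Beta→Y.
The unique mutual best reply is (Beta, Y), giving (8, 12).
Orbyt's commitment gain: 12 − 12 = 0.

0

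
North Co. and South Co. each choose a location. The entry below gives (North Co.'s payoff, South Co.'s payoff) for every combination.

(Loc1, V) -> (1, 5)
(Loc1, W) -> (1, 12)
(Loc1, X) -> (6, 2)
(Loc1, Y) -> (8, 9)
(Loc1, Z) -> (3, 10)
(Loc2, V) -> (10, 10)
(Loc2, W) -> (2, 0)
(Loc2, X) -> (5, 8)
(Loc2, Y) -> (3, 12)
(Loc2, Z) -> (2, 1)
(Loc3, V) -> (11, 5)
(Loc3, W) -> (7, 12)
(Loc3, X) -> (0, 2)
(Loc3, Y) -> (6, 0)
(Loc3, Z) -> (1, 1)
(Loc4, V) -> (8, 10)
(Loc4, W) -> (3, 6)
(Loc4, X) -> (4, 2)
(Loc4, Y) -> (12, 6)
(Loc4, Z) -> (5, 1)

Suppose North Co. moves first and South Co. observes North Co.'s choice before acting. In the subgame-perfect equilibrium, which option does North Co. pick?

South Co. best-responds to each possible North Co. move:
- Loc1: BR = W, leader payoff 1.
- Loc2: BR = Y, leader payoff 3.
- Loc3: BR = W, leader payoff 7.
- Loc4: BR = V, leader payoff 8.
Among 1, 3, 7, 8, the best is 8 at Loc4. Subgame-perfect outcome: (Loc4, V) with payoffs (8, 10).

Loc4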